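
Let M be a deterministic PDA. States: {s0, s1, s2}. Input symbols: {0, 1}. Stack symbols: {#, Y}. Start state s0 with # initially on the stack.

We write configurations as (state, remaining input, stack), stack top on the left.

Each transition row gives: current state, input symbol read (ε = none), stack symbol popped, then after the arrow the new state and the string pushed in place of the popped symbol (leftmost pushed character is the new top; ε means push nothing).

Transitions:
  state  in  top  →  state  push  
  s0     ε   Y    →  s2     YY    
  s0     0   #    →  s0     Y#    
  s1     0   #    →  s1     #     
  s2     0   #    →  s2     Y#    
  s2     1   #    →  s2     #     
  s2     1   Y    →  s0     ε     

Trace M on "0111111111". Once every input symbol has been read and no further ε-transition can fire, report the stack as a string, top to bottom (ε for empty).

(s0, 0111111111, #)
  read 0, top #: go to s0, push Y# → (s0, 111111111, Y#)
  ε-move, top Y: go to s2, push YY → (s2, 111111111, YY#)
  read 1, top Y: go to s0, push ε → (s0, 11111111, Y#)
  ε-move, top Y: go to s2, push YY → (s2, 11111111, YY#)
  read 1, top Y: go to s0, push ε → (s0, 1111111, Y#)
  ε-move, top Y: go to s2, push YY → (s2, 1111111, YY#)
  read 1, top Y: go to s0, push ε → (s0, 111111, Y#)
  ε-move, top Y: go to s2, push YY → (s2, 111111, YY#)
  read 1, top Y: go to s0, push ε → (s0, 11111, Y#)
  ε-move, top Y: go to s2, push YY → (s2, 11111, YY#)
  read 1, top Y: go to s0, push ε → (s0, 1111, Y#)
  ε-move, top Y: go to s2, push YY → (s2, 1111, YY#)
  read 1, top Y: go to s0, push ε → (s0, 111, Y#)
  ε-move, top Y: go to s2, push YY → (s2, 111, YY#)
  read 1, top Y: go to s0, push ε → (s0, 11, Y#)
  ε-move, top Y: go to s2, push YY → (s2, 11, YY#)
  read 1, top Y: go to s0, push ε → (s0, 1, Y#)
  ε-move, top Y: go to s2, push YY → (s2, 1, YY#)
  read 1, top Y: go to s0, push ε → (s0, ε, Y#)
  ε-move, top Y: go to s2, push YY → (s2, ε, YY#)
All input consumed in state s2 with stack YY#.

YY#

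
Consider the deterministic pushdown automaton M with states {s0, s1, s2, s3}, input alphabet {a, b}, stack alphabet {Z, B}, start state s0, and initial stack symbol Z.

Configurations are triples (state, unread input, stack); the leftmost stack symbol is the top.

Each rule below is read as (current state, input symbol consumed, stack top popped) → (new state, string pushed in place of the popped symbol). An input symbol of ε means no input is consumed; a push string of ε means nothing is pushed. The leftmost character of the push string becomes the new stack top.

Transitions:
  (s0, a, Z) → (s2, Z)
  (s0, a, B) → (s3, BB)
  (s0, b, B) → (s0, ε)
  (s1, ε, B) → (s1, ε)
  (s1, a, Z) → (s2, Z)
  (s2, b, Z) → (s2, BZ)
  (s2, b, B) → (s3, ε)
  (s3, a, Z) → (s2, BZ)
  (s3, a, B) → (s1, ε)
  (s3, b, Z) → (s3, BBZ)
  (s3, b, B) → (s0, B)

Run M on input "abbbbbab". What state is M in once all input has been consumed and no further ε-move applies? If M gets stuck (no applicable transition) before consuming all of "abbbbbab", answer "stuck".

(s0, abbbbbab, Z) ⊢ (s2, bbbbbab, Z) ⊢ (s2, bbbbab, BZ) ⊢ (s3, bbbab, Z) ⊢ (s3, bbab, BBZ) ⊢ (s0, bab, BBZ) ⊢ (s0, ab, BZ) ⊢ (s3, b, BBZ) ⊢ (s0, ε, BBZ)
All input consumed; M is in state s0.

s0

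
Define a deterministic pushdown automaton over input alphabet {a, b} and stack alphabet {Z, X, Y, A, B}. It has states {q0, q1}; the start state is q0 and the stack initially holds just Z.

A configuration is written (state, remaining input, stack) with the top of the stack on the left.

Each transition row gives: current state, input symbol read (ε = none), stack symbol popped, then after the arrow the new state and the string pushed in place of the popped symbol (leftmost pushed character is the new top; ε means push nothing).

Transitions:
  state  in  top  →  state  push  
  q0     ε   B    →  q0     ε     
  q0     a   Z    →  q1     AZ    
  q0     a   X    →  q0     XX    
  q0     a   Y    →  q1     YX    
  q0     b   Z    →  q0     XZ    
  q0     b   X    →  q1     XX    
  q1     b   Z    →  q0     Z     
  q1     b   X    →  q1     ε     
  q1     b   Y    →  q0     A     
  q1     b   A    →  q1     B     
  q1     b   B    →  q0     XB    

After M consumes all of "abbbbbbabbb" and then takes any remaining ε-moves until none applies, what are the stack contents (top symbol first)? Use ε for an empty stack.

XBZ

(q0, abbbbbbabbb, Z)
  read a, top Z: go to q1, push AZ → (q1, bbbbbbabbb, AZ)
  read b, top A: go to q1, push B → (q1, bbbbbabbb, BZ)
  read b, top B: go to q0, push XB → (q0, bbbbabbb, XBZ)
  read b, top X: go to q1, push XX → (q1, bbbabbb, XXBZ)
  read b, top X: go to q1, push ε → (q1, bbabbb, XBZ)
  read b, top X: go to q1, push ε → (q1, babbb, BZ)
  read b, top B: go to q0, push XB → (q0, abbb, XBZ)
  read a, top X: go to q0, push XX → (q0, bbb, XXBZ)
  read b, top X: go to q1, push XX → (q1, bb, XXXBZ)
  read b, top X: go to q1, push ε → (q1, b, XXBZ)
  read b, top X: go to q1, push ε → (q1, ε, XBZ)
All input consumed in state q1 with stack XBZ.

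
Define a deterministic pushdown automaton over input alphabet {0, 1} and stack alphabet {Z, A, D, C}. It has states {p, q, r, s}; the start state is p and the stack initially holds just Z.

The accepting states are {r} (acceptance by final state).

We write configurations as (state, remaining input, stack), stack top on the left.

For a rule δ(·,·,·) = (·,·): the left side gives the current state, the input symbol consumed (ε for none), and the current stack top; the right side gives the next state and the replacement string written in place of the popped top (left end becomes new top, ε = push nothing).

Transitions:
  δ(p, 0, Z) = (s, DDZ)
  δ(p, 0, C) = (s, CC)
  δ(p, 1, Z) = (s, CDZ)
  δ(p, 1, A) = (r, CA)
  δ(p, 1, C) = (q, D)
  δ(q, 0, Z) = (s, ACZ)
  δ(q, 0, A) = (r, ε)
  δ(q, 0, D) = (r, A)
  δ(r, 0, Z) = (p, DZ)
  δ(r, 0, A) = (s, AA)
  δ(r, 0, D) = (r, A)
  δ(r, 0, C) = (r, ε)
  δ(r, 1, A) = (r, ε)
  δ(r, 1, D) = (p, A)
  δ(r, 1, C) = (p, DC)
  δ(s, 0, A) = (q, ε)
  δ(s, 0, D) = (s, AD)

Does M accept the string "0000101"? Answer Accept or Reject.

(p, 0000101, Z)
  read 0, top Z: go to s, push DDZ → (s, 000101, DDZ)
  read 0, top D: go to s, push AD → (s, 00101, ADDZ)
  read 0, top A: go to q, push ε → (q, 0101, DDZ)
  read 0, top D: go to r, push A → (r, 101, ADZ)
  read 1, top A: go to r, push ε → (r, 01, DZ)
  read 0, top D: go to r, push A → (r, 1, AZ)
  read 1, top A: go to r, push ε → (r, ε, Z)
All input consumed; state r ∈ F.

Accept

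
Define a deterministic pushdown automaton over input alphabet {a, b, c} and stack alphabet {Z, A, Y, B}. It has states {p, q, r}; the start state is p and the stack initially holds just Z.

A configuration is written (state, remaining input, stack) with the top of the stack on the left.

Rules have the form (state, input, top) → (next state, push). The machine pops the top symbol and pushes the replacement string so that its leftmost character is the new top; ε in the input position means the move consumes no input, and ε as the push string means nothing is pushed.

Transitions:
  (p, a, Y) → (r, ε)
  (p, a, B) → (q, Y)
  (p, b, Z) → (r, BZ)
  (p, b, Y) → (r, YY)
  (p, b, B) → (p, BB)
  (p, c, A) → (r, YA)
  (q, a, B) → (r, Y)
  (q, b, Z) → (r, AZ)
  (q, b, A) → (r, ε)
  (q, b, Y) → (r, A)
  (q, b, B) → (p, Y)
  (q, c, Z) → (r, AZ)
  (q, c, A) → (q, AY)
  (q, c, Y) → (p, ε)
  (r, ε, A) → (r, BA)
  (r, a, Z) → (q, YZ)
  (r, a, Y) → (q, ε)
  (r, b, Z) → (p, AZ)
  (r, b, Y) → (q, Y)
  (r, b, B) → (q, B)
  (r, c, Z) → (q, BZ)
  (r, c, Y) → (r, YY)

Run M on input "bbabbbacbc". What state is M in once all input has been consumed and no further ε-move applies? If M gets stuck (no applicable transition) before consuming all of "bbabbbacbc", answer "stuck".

p

(p, bbabbbacbc, Z) ⊢ (r, babbbacbc, BZ) ⊢ (q, abbbacbc, BZ) ⊢ (r, bbbacbc, YZ) ⊢ (q, bbacbc, YZ) ⊢ (r, bacbc, AZ) ⊢ (r, bacbc, BAZ) ⊢ (q, acbc, BAZ) ⊢ (r, cbc, YAZ) ⊢ (r, bc, YYAZ) ⊢ (q, c, YYAZ) ⊢ (p, ε, YAZ)
All input consumed; M is in state p.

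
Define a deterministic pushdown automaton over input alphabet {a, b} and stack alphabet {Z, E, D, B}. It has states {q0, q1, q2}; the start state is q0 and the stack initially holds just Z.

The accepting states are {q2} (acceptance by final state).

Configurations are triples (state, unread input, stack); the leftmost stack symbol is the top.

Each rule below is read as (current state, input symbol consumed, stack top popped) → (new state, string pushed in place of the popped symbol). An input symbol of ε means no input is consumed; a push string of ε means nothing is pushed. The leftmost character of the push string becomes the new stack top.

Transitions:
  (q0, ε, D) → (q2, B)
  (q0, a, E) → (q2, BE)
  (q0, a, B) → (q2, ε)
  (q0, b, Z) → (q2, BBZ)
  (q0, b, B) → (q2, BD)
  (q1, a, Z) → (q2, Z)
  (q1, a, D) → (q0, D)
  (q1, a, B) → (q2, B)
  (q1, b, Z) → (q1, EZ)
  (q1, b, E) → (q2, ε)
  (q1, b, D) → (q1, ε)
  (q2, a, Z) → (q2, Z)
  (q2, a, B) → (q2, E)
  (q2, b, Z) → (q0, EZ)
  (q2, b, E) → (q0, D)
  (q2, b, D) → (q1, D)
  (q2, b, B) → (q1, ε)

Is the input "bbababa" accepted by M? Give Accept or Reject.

(q0, bbababa, Z)
  read b, top Z: go to q2, push BBZ → (q2, bababa, BBZ)
  read b, top B: go to q1, push ε → (q1, ababa, BZ)
  read a, top B: go to q2, push B → (q2, baba, BZ)
  read b, top B: go to q1, push ε → (q1, aba, Z)
  read a, top Z: go to q2, push Z → (q2, ba, Z)
  read b, top Z: go to q0, push EZ → (q0, a, EZ)
  read a, top E: go to q2, push BE → (q2, ε, BEZ)
All input consumed; state q2 ∈ F.

Accept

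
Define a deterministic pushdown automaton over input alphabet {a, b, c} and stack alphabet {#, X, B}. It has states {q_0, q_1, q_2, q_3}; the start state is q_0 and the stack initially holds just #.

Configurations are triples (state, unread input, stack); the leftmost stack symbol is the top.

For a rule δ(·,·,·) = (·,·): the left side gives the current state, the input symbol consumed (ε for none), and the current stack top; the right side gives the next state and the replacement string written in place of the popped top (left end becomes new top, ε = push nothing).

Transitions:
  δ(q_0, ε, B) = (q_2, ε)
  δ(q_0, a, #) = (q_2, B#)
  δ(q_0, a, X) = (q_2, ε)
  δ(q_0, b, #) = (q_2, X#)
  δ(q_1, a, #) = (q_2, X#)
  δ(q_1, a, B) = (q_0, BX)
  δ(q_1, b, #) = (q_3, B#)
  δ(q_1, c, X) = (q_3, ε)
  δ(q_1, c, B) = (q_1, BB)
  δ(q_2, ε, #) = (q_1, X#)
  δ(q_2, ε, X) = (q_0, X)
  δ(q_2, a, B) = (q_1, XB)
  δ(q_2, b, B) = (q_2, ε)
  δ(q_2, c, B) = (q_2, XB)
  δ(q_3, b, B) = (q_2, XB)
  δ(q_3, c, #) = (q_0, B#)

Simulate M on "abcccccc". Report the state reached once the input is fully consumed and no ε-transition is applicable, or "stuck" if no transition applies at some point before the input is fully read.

q_1

(q_0, abcccccc, #)
  read a, top #: go to q_2, push B# → (q_2, bcccccc, B#)
  read b, top B: go to q_2, push ε → (q_2, cccccc, #)
  ε-move, top #: go to q_1, push X# → (q_1, cccccc, X#)
  read c, top X: go to q_3, push ε → (q_3, ccccc, #)
  read c, top #: go to q_0, push B# → (q_0, cccc, B#)
  ε-move, top B: go to q_2, push ε → (q_2, cccc, #)
  ε-move, top #: go to q_1, push X# → (q_1, cccc, X#)
  read c, top X: go to q_3, push ε → (q_3, ccc, #)
  read c, top #: go to q_0, push B# → (q_0, cc, B#)
  ε-move, top B: go to q_2, push ε → (q_2, cc, #)
  ε-move, top #: go to q_1, push X# → (q_1, cc, X#)
  read c, top X: go to q_3, push ε → (q_3, c, #)
  read c, top #: go to q_0, push B# → (q_0, ε, B#)
  ε-move, top B: go to q_2, push ε → (q_2, ε, #)
  ε-move, top #: go to q_1, push X# → (q_1, ε, X#)
All input consumed; M is in state q_1.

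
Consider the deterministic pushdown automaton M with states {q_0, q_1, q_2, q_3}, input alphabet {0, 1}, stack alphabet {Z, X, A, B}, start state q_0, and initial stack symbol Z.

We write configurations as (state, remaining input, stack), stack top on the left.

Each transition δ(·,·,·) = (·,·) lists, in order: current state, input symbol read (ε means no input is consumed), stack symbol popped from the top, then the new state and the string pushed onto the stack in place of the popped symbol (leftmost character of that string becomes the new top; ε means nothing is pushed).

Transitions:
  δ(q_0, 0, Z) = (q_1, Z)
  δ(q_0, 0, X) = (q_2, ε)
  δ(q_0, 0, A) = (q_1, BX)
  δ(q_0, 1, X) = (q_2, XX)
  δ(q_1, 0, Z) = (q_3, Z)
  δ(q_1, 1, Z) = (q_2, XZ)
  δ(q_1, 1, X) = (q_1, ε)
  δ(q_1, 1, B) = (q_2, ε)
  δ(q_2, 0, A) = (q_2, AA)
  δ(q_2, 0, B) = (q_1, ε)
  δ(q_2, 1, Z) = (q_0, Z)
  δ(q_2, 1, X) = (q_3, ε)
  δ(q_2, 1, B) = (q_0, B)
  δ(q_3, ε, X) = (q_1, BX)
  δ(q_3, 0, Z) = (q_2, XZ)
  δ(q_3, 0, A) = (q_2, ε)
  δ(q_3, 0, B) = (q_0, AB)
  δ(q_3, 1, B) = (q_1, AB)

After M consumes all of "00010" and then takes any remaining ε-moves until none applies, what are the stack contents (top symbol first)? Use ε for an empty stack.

(q_0, 00010, Z) ⊢ (q_1, 0010, Z) ⊢ (q_3, 010, Z) ⊢ (q_2, 10, XZ) ⊢ (q_3, 0, Z) ⊢ (q_2, ε, XZ)
All input consumed in state q_2 with stack XZ.

XZ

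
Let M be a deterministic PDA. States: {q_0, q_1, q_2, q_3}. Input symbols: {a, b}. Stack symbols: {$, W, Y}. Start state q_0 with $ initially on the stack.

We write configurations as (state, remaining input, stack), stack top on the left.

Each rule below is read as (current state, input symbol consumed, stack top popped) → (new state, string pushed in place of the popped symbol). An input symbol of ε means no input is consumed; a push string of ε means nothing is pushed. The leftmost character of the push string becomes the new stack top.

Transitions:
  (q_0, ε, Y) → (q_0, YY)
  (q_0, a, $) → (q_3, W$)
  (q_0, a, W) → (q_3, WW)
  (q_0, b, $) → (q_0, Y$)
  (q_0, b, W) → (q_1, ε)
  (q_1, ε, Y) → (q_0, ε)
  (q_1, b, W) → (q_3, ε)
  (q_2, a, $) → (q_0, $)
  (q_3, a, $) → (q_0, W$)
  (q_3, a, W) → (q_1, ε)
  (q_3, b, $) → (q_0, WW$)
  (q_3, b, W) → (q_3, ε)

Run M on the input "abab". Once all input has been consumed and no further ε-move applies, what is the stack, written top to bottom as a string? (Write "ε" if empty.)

$

(q_0, abab, $)
  read a, top $: go to q_3, push W$ → (q_3, bab, W$)
  read b, top W: go to q_3, push ε → (q_3, ab, $)
  read a, top $: go to q_0, push W$ → (q_0, b, W$)
  read b, top W: go to q_1, push ε → (q_1, ε, $)
All input consumed in state q_1 with stack $.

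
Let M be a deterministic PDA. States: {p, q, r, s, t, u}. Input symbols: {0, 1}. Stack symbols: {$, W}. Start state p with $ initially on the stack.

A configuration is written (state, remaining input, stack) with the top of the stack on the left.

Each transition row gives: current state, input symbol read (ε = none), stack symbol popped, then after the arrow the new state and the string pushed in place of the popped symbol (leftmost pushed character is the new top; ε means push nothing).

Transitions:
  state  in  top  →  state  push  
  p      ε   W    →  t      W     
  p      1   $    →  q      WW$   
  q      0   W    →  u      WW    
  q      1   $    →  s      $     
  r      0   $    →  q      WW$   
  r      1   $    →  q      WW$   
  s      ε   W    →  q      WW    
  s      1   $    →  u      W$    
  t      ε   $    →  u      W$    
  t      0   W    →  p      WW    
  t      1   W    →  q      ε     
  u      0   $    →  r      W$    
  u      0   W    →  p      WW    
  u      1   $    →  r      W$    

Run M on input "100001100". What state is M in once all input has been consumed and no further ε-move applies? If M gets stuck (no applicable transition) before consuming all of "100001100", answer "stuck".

stuck

(p, 100001100, $)
  read 1, top $: go to q, push WW$ → (q, 00001100, WW$)
  read 0, top W: go to u, push WW → (u, 0001100, WWW$)
  read 0, top W: go to p, push WW → (p, 001100, WWWW$)
  ε-move, top W: go to t, push W → (t, 001100, WWWW$)
  read 0, top W: go to p, push WW → (p, 01100, WWWWW$)
  ε-move, top W: go to t, push W → (t, 01100, WWWWW$)
  read 0, top W: go to p, push WW → (p, 1100, WWWWWW$)
  ε-move, top W: go to t, push W → (t, 1100, WWWWWW$)
  read 1, top W: go to q, push ε → (q, 100, WWWWW$)
No transition for (q, 1, top W); M blocks with input 100 remaining.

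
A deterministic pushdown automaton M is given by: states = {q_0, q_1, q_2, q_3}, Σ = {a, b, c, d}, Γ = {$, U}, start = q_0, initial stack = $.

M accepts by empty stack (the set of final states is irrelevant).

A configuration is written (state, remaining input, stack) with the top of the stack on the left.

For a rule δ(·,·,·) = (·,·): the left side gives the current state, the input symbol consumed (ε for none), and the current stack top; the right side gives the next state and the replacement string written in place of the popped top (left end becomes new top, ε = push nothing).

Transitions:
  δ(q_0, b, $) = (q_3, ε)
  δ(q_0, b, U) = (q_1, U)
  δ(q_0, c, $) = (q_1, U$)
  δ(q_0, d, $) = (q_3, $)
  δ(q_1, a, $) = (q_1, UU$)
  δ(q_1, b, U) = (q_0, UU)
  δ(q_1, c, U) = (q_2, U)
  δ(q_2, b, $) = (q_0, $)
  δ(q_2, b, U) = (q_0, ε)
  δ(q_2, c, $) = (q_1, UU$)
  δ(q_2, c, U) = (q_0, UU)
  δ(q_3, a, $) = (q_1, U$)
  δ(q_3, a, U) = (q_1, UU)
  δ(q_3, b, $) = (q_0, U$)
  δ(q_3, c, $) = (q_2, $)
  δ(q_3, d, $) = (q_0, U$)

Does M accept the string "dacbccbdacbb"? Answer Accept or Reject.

(q_0, dacbccbdacbb, $) ⊢ (q_3, acbccbdacbb, $) ⊢ (q_1, cbccbdacbb, U$) ⊢ (q_2, bccbdacbb, U$) ⊢ (q_0, ccbdacbb, $) ⊢ (q_1, cbdacbb, U$) ⊢ (q_2, bdacbb, U$) ⊢ (q_0, dacbb, $) ⊢ (q_3, acbb, $) ⊢ (q_1, cbb, U$) ⊢ (q_2, bb, U$) ⊢ (q_0, b, $) ⊢ (q_3, ε, ε)
All input consumed and the stack is empty.

Accept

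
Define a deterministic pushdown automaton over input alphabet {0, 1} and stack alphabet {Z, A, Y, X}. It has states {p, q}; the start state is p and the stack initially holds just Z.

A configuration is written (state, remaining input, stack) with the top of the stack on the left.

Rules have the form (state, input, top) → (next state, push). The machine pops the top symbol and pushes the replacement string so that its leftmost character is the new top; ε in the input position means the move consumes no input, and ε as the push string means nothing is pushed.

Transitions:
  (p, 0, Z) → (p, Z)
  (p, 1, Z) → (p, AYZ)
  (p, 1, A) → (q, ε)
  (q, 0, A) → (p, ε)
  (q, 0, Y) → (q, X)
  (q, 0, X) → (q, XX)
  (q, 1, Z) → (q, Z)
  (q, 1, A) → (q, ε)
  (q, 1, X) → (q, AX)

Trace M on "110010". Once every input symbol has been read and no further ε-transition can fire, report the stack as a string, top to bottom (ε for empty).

XXZ

(p, 110010, Z) ⊢ (p, 10010, AYZ) ⊢ (q, 0010, YZ) ⊢ (q, 010, XZ) ⊢ (q, 10, XXZ) ⊢ (q, 0, AXXZ) ⊢ (p, ε, XXZ)
All input consumed in state p with stack XXZ.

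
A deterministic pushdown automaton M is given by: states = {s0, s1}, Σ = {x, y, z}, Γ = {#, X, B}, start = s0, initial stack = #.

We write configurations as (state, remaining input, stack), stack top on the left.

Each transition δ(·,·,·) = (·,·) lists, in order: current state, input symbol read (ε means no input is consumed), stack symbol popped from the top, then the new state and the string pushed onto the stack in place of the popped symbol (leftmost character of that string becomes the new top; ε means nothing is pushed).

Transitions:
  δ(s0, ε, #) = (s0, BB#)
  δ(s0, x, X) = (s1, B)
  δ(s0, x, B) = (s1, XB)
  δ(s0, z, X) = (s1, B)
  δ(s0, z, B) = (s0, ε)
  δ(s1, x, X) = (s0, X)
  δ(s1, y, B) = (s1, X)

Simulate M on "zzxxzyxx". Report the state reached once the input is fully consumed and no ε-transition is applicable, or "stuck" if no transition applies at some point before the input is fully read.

s1

(s0, zzxxzyxx, #)
  ε-move, top #: go to s0, push BB# → (s0, zzxxzyxx, BB#)
  read z, top B: go to s0, push ε → (s0, zxxzyxx, B#)
  read z, top B: go to s0, push ε → (s0, xxzyxx, #)
  ε-move, top #: go to s0, push BB# → (s0, xxzyxx, BB#)
  read x, top B: go to s1, push XB → (s1, xzyxx, XBB#)
  read x, top X: go to s0, push X → (s0, zyxx, XBB#)
  read z, top X: go to s1, push B → (s1, yxx, BBB#)
  read y, top B: go to s1, push X → (s1, xx, XBB#)
  read x, top X: go to s0, push X → (s0, x, XBB#)
  read x, top X: go to s1, push B → (s1, ε, BBB#)
All input consumed; M is in state s1.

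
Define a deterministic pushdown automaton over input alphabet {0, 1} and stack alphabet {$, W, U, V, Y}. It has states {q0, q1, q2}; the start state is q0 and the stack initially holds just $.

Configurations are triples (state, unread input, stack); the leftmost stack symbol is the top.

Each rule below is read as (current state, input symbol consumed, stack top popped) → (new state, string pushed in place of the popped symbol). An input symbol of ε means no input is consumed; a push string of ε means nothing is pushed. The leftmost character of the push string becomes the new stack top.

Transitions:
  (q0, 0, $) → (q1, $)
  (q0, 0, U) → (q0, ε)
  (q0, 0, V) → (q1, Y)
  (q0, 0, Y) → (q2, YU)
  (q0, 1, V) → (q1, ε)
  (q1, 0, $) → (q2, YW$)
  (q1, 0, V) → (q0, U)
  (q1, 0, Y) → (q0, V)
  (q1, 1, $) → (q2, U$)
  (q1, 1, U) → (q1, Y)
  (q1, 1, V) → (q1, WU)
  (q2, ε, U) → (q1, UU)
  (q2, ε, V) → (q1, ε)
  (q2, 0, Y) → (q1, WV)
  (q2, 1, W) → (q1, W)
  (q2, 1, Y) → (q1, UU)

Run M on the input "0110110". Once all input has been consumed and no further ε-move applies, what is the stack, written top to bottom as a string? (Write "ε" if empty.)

V$

(q0, 0110110, $) ⊢ (q1, 110110, $) ⊢ (q2, 10110, U$) ⊢ (q1, 10110, UU$) ⊢ (q1, 0110, YU$) ⊢ (q0, 110, VU$) ⊢ (q1, 10, U$) ⊢ (q1, 0, Y$) ⊢ (q0, ε, V$)
All input consumed in state q0 with stack V$.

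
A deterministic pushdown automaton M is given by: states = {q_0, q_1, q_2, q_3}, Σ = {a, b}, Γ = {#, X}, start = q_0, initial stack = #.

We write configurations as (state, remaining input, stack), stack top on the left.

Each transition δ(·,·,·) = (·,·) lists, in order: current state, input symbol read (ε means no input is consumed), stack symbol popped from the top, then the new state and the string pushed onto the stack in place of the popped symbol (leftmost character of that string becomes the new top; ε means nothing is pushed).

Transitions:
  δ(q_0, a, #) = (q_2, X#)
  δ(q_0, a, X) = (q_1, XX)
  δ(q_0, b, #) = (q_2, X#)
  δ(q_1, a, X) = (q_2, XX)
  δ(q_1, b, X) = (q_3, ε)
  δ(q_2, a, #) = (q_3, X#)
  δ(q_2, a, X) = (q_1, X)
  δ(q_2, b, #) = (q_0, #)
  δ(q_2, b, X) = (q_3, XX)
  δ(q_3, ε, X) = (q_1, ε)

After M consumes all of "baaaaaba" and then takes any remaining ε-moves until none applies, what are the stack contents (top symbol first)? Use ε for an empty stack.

XX#

(q_0, baaaaaba, #)
  read b, top #: go to q_2, push X# → (q_2, aaaaaba, X#)
  read a, top X: go to q_1, push X → (q_1, aaaaba, X#)
  read a, top X: go to q_2, push XX → (q_2, aaaba, XX#)
  read a, top X: go to q_1, push X → (q_1, aaba, XX#)
  read a, top X: go to q_2, push XX → (q_2, aba, XXX#)
  read a, top X: go to q_1, push X → (q_1, ba, XXX#)
  read b, top X: go to q_3, push ε → (q_3, a, XX#)
  ε-move, top X: go to q_1, push ε → (q_1, a, X#)
  read a, top X: go to q_2, push XX → (q_2, ε, XX#)
All input consumed in state q_2 with stack XX#.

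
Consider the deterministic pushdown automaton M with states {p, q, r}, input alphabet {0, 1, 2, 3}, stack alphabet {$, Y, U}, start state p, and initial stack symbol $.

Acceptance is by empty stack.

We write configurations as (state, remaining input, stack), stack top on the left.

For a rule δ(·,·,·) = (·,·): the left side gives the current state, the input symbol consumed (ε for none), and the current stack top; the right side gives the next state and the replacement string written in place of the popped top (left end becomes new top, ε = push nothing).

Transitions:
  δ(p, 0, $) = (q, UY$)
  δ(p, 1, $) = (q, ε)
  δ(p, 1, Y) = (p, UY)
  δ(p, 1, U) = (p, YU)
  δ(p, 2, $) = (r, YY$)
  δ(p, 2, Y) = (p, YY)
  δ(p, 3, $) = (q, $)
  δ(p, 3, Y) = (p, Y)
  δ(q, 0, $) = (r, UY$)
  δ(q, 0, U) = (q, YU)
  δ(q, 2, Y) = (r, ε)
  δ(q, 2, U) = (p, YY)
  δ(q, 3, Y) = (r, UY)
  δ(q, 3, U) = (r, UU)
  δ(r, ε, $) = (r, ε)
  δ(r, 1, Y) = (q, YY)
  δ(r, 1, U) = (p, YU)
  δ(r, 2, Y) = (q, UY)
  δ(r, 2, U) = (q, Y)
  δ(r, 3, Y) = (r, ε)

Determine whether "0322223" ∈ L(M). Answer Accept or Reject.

(p, 0322223, $)
  read 0, top $: go to q, push UY$ → (q, 322223, UY$)
  read 3, top U: go to r, push UU → (r, 22223, UUY$)
  read 2, top U: go to q, push Y → (q, 2223, YUY$)
  read 2, top Y: go to r, push ε → (r, 223, UY$)
  read 2, top U: go to q, push Y → (q, 23, YY$)
  read 2, top Y: go to r, push ε → (r, 3, Y$)
  read 3, top Y: go to r, push ε → (r, ε, $)
  ε-move, top $: go to r, push ε → (r, ε, ε)
All input consumed and the stack is empty.

Accept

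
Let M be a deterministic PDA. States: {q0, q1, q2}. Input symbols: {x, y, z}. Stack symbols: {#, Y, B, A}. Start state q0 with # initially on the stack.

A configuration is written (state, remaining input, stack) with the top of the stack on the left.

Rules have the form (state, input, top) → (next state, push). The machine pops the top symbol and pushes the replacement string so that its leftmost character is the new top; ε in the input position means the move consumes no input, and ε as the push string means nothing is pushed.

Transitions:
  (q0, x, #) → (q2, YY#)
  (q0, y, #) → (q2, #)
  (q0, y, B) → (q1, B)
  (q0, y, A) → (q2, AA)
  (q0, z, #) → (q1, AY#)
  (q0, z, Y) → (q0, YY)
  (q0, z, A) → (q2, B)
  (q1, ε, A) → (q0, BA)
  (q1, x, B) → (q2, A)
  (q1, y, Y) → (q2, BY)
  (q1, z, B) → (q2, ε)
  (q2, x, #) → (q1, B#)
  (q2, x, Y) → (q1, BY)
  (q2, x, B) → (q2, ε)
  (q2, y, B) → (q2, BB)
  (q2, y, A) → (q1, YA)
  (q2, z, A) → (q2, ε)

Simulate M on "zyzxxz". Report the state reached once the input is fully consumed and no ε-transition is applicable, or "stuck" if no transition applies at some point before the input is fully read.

(q0, zyzxxz, #)
  read z, top #: go to q1, push AY# → (q1, yzxxz, AY#)
  ε-move, top A: go to q0, push BA → (q0, yzxxz, BAY#)
  read y, top B: go to q1, push B → (q1, zxxz, BAY#)
  read z, top B: go to q2, push ε → (q2, xxz, AY#)
No transition for (q2, x, top A); M blocks with input xxz remaining.

stuck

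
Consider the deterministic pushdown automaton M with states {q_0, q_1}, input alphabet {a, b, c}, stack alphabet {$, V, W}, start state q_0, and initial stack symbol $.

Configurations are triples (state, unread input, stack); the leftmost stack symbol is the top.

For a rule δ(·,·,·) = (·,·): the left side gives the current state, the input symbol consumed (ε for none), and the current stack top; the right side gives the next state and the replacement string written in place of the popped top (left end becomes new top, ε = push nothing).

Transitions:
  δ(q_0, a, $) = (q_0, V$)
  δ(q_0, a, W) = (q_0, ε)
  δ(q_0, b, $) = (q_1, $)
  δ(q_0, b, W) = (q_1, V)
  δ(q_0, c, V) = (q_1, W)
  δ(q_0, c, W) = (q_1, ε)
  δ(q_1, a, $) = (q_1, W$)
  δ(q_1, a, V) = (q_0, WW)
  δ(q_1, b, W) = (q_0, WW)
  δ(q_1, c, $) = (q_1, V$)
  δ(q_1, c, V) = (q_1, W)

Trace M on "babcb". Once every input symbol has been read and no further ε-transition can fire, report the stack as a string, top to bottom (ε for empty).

(q_0, babcb, $)
  read b, top $: go to q_1, push $ → (q_1, abcb, $)
  read a, top $: go to q_1, push W$ → (q_1, bcb, W$)
  read b, top W: go to q_0, push WW → (q_0, cb, WW$)
  read c, top W: go to q_1, push ε → (q_1, b, W$)
  read b, top W: go to q_0, push WW → (q_0, ε, WW$)
All input consumed in state q_0 with stack WW$.

WW$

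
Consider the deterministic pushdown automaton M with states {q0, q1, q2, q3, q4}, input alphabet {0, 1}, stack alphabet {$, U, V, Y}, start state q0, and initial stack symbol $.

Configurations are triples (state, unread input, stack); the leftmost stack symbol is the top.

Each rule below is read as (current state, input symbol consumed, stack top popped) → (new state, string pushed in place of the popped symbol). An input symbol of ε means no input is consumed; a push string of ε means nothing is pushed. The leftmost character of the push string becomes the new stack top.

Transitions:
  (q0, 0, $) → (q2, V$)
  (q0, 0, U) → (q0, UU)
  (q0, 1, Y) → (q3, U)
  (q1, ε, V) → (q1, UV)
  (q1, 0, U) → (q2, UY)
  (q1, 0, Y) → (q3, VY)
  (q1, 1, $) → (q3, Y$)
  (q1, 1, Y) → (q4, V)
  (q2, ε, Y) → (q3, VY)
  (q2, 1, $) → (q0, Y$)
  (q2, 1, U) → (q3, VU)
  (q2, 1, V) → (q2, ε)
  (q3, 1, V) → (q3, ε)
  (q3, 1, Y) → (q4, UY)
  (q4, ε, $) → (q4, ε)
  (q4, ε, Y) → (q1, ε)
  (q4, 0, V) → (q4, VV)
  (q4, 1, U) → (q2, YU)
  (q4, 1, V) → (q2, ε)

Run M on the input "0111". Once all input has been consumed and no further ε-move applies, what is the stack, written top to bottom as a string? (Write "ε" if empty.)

(q0, 0111, $)
  read 0, top $: go to q2, push V$ → (q2, 111, V$)
  read 1, top V: go to q2, push ε → (q2, 11, $)
  read 1, top $: go to q0, push Y$ → (q0, 1, Y$)
  read 1, top Y: go to q3, push U → (q3, ε, U$)
All input consumed in state q3 with stack U$.

U$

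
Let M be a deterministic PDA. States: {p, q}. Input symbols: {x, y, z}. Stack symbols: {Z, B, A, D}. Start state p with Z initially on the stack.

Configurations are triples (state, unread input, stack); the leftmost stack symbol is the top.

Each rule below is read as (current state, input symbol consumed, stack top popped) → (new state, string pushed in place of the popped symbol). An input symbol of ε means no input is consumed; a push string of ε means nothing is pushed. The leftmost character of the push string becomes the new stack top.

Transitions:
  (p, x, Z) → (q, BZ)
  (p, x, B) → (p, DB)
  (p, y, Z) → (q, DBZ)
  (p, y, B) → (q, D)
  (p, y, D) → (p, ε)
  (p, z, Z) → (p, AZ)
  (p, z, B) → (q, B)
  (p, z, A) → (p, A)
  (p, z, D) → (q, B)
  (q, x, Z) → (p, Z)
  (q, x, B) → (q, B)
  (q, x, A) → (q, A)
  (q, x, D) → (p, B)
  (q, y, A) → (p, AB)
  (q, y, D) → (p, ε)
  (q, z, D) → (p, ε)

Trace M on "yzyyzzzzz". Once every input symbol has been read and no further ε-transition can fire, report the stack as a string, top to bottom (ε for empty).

(p, yzyyzzzzz, Z) ⊢ (q, zyyzzzzz, DBZ) ⊢ (p, yyzzzzz, BZ) ⊢ (q, yzzzzz, DZ) ⊢ (p, zzzzz, Z) ⊢ (p, zzzz, AZ) ⊢ (p, zzz, AZ) ⊢ (p, zz, AZ) ⊢ (p, z, AZ) ⊢ (p, ε, AZ)
All input consumed in state p with stack AZ.

AZ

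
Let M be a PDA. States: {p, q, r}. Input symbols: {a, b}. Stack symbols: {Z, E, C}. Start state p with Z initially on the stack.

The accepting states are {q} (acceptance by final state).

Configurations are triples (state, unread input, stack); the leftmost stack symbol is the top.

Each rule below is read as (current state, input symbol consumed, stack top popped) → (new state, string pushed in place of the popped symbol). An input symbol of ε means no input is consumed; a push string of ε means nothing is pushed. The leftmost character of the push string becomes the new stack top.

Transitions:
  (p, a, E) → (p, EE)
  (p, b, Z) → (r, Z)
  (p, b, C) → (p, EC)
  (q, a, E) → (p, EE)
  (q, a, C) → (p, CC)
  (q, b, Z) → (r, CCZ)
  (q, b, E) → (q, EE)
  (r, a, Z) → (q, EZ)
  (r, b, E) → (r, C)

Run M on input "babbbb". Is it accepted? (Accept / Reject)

Accept

One accepting computation: (p, babbbb, Z) ⊢ (r, abbbb, Z) ⊢ (q, bbbb, EZ) ⊢ (q, bbb, EEZ) ⊢ (q, bb, EEEZ) ⊢ (q, b, EEEEZ) ⊢ (q, ε, EEEEEZ)
All input consumed and state q ∈ F.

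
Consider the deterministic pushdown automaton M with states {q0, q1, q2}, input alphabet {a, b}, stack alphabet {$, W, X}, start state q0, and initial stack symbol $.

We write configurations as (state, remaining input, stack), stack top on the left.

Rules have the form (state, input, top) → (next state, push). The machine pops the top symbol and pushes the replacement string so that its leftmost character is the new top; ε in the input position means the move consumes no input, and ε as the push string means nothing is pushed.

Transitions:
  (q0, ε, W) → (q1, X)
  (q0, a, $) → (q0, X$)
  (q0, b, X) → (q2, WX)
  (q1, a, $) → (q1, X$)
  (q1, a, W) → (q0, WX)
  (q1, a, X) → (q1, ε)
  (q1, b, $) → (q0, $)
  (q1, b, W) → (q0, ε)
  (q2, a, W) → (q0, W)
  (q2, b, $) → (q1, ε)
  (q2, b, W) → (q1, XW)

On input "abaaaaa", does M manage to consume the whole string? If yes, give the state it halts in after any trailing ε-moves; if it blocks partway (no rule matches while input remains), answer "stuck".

(q0, abaaaaa, $) ⊢ (q0, baaaaa, X$) ⊢ (q2, aaaaa, WX$) ⊢ (q0, aaaa, WX$) ⊢ (q1, aaaa, XX$) ⊢ (q1, aaa, X$) ⊢ (q1, aa, $) ⊢ (q1, a, X$) ⊢ (q1, ε, $)
All input consumed; M is in state q1.

q1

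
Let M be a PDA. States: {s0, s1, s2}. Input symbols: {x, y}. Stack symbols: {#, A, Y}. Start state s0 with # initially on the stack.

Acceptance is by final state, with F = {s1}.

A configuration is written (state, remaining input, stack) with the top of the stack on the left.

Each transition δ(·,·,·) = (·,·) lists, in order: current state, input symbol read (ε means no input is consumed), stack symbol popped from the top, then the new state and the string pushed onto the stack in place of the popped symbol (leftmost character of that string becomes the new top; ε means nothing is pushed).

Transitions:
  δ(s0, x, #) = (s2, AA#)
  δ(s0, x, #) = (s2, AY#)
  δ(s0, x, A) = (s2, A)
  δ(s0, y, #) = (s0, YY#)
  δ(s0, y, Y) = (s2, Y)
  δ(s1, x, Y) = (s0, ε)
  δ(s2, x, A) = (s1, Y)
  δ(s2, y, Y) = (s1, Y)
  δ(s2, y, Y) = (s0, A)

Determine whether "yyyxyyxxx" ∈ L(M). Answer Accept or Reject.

Accept

One accepting computation: (s0, yyyxyyxxx, #) ⊢ (s0, yyxyyxxx, YY#) ⊢ (s2, yxyyxxx, YY#) ⊢ (s1, xyyxxx, YY#) ⊢ (s0, yyxxx, Y#) ⊢ (s2, yxxx, Y#) ⊢ (s1, xxx, Y#) ⊢ (s0, xx, #) ⊢ (s2, x, AA#) ⊢ (s1, ε, YA#)
All input consumed and state s1 ∈ F.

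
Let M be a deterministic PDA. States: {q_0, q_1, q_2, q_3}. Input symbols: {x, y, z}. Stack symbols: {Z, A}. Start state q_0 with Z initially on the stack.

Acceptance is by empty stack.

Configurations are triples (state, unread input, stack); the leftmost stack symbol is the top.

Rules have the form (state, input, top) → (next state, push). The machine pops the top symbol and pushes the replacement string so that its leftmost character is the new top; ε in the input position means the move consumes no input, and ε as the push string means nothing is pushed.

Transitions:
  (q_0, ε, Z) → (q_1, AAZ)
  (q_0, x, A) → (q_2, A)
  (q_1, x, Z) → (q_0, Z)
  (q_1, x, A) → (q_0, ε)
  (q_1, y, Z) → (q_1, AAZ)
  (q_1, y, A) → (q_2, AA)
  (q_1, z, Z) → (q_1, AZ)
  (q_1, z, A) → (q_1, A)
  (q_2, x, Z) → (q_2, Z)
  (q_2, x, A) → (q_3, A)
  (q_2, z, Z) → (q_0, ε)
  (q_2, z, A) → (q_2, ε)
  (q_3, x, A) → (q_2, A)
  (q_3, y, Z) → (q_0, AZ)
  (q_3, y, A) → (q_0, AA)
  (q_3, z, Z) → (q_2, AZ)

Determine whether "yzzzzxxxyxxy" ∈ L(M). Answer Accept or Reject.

(q_0, yzzzzxxxyxxy, Z)
  ε-move, top Z: go to q_1, push AAZ → (q_1, yzzzzxxxyxxy, AAZ)
  read y, top A: go to q_2, push AA → (q_2, zzzzxxxyxxy, AAAZ)
  read z, top A: go to q_2, push ε → (q_2, zzzxxxyxxy, AAZ)
  read z, top A: go to q_2, push ε → (q_2, zzxxxyxxy, AZ)
  read z, top A: go to q_2, push ε → (q_2, zxxxyxxy, Z)
  read z, top Z: go to q_0, push ε → (q_0, xxxyxxy, ε)
No transition applies at (q_0, xxxyxxy, ε); input not fully consumed.

Reject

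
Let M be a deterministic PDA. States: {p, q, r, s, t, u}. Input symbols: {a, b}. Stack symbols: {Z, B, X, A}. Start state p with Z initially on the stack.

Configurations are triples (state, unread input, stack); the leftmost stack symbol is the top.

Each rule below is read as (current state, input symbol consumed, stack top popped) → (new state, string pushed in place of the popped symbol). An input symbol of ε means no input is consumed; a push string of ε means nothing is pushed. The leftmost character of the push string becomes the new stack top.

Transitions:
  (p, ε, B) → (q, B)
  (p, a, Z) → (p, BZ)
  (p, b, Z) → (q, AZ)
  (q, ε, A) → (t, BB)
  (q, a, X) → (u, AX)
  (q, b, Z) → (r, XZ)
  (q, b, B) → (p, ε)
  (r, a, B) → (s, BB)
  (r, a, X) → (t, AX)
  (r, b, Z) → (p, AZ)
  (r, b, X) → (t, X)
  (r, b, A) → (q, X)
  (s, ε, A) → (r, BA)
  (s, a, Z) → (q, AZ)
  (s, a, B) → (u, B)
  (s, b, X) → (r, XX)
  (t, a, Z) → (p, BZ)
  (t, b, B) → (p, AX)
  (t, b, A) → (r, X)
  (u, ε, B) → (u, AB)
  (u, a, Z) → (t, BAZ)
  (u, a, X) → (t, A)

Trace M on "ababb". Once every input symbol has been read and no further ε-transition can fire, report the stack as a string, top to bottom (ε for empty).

BBZ

(p, ababb, Z) ⊢ (p, babb, BZ) ⊢ (q, babb, BZ) ⊢ (p, abb, Z) ⊢ (p, bb, BZ) ⊢ (q, bb, BZ) ⊢ (p, b, Z) ⊢ (q, ε, AZ) ⊢ (t, ε, BBZ)
All input consumed in state t with stack BBZ.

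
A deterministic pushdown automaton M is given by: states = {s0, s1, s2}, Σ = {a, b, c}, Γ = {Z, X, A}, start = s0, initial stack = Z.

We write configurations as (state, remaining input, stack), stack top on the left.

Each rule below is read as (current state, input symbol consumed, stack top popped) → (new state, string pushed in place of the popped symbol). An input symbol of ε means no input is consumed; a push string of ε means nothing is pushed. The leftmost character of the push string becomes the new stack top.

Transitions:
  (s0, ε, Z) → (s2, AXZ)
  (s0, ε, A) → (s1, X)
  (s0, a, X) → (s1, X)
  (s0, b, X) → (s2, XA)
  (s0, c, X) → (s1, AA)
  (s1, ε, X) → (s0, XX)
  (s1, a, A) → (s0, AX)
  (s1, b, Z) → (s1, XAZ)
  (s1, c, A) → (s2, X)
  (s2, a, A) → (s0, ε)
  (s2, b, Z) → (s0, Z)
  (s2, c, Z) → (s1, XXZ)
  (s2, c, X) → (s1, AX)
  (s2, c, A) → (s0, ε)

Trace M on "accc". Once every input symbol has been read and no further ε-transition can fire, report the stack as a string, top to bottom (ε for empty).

(s0, accc, Z) ⊢ (s2, accc, AXZ) ⊢ (s0, ccc, XZ) ⊢ (s1, cc, AAZ) ⊢ (s2, c, XAZ) ⊢ (s1, ε, AXAZ)
All input consumed in state s1 with stack AXAZ.

AXAZ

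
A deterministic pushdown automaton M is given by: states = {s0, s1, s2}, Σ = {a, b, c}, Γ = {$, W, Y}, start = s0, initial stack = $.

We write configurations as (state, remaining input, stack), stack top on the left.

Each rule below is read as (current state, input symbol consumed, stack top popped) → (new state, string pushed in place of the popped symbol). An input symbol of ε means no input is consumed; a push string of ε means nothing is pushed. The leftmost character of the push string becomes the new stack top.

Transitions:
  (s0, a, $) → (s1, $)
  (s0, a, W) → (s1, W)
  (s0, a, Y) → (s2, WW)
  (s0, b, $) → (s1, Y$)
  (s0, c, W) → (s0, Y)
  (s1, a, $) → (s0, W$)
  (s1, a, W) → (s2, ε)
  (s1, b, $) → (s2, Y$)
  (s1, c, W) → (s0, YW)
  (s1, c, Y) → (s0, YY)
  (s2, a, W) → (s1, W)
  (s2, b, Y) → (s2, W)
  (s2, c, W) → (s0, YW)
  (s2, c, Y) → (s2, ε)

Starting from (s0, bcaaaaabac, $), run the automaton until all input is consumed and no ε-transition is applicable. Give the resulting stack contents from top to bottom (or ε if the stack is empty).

(s0, bcaaaaabac, $)
  read b, top $: go to s1, push Y$ → (s1, caaaaabac, Y$)
  read c, top Y: go to s0, push YY → (s0, aaaaabac, YY$)
  read a, top Y: go to s2, push WW → (s2, aaaabac, WWY$)
  read a, top W: go to s1, push W → (s1, aaabac, WWY$)
  read a, top W: go to s2, push ε → (s2, aabac, WY$)
  read a, top W: go to s1, push W → (s1, abac, WY$)
  read a, top W: go to s2, push ε → (s2, bac, Y$)
  read b, top Y: go to s2, push W → (s2, ac, W$)
  read a, top W: go to s1, push W → (s1, c, W$)
  read c, top W: go to s0, push YW → (s0, ε, YW$)
All input consumed in state s0 with stack YW$.

YW$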